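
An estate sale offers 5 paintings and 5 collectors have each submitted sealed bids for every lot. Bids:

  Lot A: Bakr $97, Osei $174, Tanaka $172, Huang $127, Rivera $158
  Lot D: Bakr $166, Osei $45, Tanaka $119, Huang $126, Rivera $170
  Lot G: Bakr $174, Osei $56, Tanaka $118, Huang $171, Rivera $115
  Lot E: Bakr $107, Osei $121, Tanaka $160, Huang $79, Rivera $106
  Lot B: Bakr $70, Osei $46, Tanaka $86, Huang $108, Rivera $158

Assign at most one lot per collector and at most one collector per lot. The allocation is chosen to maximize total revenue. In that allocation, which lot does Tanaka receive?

Tanaka receives Lot E.

Optimal: Bakr→Lot D ($166), Osei→Lot A ($174), Tanaka→Lot E ($160), Huang→Lot G ($171), Rivera→Lot B ($158) — total 166+174+160+171+158 = $829.
Row-greedy (each collector in turn takes its best remaining lot) gives $792, worse by 37.
Swapping Osei↔Tanaka (Osei→Lot E $121, Tanaka→Lot A $172) loses 41.
Tanaka's own top lot is Lot A ($172), but forcing Tanaka→Lot A and reassigning the rest optimally gives only $788 — worse by 41.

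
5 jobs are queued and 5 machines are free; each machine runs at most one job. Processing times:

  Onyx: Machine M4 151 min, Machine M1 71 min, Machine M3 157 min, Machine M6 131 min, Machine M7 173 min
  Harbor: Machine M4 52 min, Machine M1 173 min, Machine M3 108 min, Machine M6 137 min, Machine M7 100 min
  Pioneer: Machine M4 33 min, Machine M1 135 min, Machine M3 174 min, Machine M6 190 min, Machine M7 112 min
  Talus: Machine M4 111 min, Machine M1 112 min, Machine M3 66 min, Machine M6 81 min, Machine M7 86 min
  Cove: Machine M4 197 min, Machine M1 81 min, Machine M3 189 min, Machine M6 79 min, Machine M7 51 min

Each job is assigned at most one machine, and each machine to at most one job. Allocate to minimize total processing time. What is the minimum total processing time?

Min total: 344 min

Optimal: Onyx→Machine M1 (71 min), Harbor→Machine M3 (108 min), Pioneer→Machine M4 (33 min), Talus→Machine M6 (81 min), Cove→Machine M7 (51 min) — total 71+108+33+81+51 = 344 min.
Column-greedy (each machine in turn goes to its cheapest remaining job) gives 349 min, worse by 5.
No other one-to-one assignment undercuts 344 min.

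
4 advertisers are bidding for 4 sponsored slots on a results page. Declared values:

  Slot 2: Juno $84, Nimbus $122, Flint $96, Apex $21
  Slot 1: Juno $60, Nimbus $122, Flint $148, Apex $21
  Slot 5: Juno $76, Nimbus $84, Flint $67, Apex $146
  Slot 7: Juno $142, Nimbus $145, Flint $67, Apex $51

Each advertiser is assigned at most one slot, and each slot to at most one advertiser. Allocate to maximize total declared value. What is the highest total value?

Max total: $558

Optimal: Juno→Slot 7 ($142), Nimbus→Slot 2 ($122), Flint→Slot 1 ($148), Apex→Slot 5 ($146) — total 142+122+148+146 = $558.
Max-entry greedy (repeatedly take the single best remaining cell) gives $523, worse by 35.
Next-best assignment: Juno→Slot 2, Nimbus→Slot 7, Flint→Slot 1, Apex→Slot 5 = $523.
Swapping Flint↔Nimbus (Flint→Slot 2 $96, Nimbus→Slot 1 $122) loses 52.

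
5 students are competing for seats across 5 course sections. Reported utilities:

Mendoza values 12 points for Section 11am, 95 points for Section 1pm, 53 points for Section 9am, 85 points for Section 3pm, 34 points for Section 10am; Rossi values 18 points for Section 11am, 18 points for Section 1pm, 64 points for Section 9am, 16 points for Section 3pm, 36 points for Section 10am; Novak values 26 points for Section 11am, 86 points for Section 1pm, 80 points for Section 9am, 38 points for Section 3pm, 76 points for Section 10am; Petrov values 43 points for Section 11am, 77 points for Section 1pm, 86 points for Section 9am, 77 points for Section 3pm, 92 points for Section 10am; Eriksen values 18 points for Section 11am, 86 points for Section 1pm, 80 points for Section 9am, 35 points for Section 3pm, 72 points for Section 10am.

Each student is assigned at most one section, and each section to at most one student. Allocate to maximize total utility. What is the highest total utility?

Optimal: Mendoza→Section 3pm (85 points), Rossi→Section 11am (18 points), Novak→Section 1pm (86 points), Petrov→Section 10am (92 points), Eriksen→Section 9am (80 points) — total 85+18+86+92+80 = 361 points.
Row-greedy (each student in turn takes its best remaining section) gives 330 points, worse by 31.
No other one-to-one assignment exceeds 361 points.

Maximum total: 361 points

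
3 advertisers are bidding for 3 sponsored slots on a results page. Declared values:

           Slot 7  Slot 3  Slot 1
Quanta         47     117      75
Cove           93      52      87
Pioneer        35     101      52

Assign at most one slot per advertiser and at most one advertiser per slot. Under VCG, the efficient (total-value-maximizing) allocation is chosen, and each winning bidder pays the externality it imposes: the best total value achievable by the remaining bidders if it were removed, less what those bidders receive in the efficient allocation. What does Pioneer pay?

Efficient allocation: Quanta→Slot 1 ($75), Cove→Slot 7 ($93), Pioneer→Slot 3 ($101); total welfare W = $269.
Pioneer receives Slot 3 at value $101, so the others get W − 101 = $168.
Without Pioneer: best allocation of the remaining 2 bidders over all 3 slots is Quanta→Slot 3 ($117), Cove→Slot 7 ($93), total $210.
VCG payment = (others' best without Pioneer) − (others' welfare with Pioneer) = 210 − 168 = $42.

Pioneer pays $42.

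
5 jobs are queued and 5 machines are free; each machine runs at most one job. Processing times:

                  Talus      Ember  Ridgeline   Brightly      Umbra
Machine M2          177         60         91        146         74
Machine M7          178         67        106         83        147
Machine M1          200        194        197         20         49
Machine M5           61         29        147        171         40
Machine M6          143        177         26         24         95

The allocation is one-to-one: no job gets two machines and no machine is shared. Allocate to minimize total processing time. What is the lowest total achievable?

This is the linear assignment problem.
Optimal: Talus→Machine M5 (61 min), Ember→Machine M7 (67 min), Ridgeline→Machine M6 (26 min), Brightly→Machine M1 (20 min), Umbra→Machine M2 (74 min) — total 61+67+26+20+74 = 248 min.
Row-greedy (each job in turn takes its cheapest remaining machine) gives 314 min, worse by 66.
Next-best assignment: Talus→Machine M5, Ember→Machine M2, Ridgeline→Machine M6, Brightly→Machine M7, Umbra→Machine M1 = 279 min.

Minimum total: 248 min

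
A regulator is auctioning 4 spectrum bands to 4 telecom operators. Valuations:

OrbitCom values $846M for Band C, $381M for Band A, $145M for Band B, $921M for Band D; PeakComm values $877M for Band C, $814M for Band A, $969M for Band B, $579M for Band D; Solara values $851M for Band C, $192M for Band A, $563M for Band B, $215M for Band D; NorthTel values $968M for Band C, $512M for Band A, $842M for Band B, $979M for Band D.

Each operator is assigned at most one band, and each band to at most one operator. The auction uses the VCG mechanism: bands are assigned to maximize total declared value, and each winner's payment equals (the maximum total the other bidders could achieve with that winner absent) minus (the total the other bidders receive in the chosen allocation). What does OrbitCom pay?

Efficient allocation: OrbitCom→Band D ($921M), PeakComm→Band A ($814M), Solara→Band C ($851M), NorthTel→Band B ($842M); total welfare W = $3428M.
OrbitCom receives Band D at value $921M, so the others get W − 921 = $2507M.
Without OrbitCom: best allocation of the remaining 3 bidders over all 4 bands is PeakComm→Band B ($969M), Solara→Band C ($851M), NorthTel→Band D ($979M), total $2799M.
VCG payment = (others' best without OrbitCom) − (others' welfare with OrbitCom) = 2799 − 2507 = $292M.

OrbitCom pays $292M.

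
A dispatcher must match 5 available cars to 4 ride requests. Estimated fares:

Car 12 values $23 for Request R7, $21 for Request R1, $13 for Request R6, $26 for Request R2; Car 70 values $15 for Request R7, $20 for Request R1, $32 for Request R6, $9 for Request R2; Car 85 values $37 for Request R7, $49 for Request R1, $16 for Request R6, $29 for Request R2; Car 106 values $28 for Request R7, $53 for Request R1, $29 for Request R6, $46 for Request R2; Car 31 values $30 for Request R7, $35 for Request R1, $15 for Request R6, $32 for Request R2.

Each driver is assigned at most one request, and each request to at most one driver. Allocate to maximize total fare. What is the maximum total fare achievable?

Maximum total: $157

Optimal: Car 31→Request R7 ($30), Car 85→Request R1 ($49), Car 70→Request R6 ($32), Car 106→Request R2 ($46) — total 30+49+32+46 = $157.
Row-greedy (each driver in turn takes its best remaining request) gives $135, worse by 22.
Every other assignment is strictly worse.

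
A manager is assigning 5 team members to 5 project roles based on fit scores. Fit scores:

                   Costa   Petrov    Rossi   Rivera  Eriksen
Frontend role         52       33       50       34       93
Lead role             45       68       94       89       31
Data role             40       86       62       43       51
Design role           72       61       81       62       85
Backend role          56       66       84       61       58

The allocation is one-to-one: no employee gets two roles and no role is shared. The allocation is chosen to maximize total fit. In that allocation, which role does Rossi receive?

This is a one-to-one assignment (maximum-weight bipartite matching).
Optimal: Costa→Design role (72 pts), Petrov→Data role (86 pts), Rossi→Backend role (84 pts), Rivera→Lead role (89 pts), Eriksen→Frontend role (93 pts) — total 72+86+84+89+93 = 424 pts.
Column-greedy (each role in turn goes to its best remaining employee) gives 406 pts, worse by 18.
Next-best assignment: Costa→Design role, Petrov→Data role, Rossi→Lead role, Rivera→Backend role, Eriksen→Frontend role = 406 pts.
Rossi's own top role is Lead role (94 pts), but forcing Rossi→Lead role and reassigning the rest optimally gives only 406 pts — worse by 18.

Rossi receives Backend role.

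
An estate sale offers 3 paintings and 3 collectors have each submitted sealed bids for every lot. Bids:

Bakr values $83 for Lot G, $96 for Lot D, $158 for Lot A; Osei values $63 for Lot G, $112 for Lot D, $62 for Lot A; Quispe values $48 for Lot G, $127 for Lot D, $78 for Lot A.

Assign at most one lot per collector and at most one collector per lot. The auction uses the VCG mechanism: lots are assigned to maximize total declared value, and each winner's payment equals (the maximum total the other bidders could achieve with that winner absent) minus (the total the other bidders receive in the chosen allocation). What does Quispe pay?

Quispe pays $49.

Efficient allocation: Bakr→Lot A ($158), Osei→Lot G ($63), Quispe→Lot D ($127); total welfare W = $348.
Quispe receives Lot D at value $127, so the others get W − 127 = $221.
Without Quispe: best allocation of the remaining 2 bidders over all 3 lots is Bakr→Lot A ($158), Osei→Lot D ($112), total $270.
VCG payment = (others' best without Quispe) − (others' welfare with Quispe) = 270 − 221 = $49.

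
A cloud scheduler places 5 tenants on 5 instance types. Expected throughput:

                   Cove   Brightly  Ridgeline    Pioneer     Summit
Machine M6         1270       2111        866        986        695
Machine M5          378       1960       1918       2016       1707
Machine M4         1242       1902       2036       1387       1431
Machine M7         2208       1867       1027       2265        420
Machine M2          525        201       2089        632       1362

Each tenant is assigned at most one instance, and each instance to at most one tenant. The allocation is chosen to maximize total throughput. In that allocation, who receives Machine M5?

Treat this as an assignment problem: match each tenant to one instance.
Optimal: Cove→Machine M7 (2208 ops/s), Brightly→Machine M6 (2111 ops/s), Ridgeline→Machine M2 (2089 ops/s), Pioneer→Machine M5 (2016 ops/s), Summit→Machine M4 (1431 ops/s) — total 2208+2111+2089+2016+1431 = 9855 ops/s.
Next-best assignment: Cove→Machine M7, Brightly→Machine M6, Ridgeline→Machine M4, Pioneer→Machine M5, Summit→Machine M2 = 9733 ops/s.
Swapping Cove↔Ridgeline (Cove→Machine M2 525 ops/s, Ridgeline→Machine M7 1027 ops/s) loses 2745.
Every other assignment is strictly worse.
Pioneer's own top instance is Machine M7 (2265 ops/s), but forcing Pioneer→Machine M7 and reassigning the rest optimally gives only 9414 ops/s — worse by 441.

Pioneer receives Machine M5.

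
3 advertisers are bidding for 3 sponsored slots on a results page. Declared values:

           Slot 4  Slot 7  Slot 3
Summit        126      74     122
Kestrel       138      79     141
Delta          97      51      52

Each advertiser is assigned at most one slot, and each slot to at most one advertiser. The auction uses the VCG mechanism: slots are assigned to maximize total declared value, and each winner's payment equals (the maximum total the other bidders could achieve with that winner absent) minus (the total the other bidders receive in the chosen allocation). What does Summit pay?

Efficient allocation: Summit→Slot 4 ($126), Kestrel→Slot 3 ($141), Delta→Slot 7 ($51); total welfare W = $318.
Summit receives Slot 4 at value $126, so the others get W − 126 = $192.
Without Summit: best allocation of the remaining 2 bidders over all 3 slots is Kestrel→Slot 3 ($141), Delta→Slot 4 ($97), total $238.
VCG payment = (others' best without Summit) − (others' welfare with Summit) = 238 − 192 = $46.

Summit pays $46.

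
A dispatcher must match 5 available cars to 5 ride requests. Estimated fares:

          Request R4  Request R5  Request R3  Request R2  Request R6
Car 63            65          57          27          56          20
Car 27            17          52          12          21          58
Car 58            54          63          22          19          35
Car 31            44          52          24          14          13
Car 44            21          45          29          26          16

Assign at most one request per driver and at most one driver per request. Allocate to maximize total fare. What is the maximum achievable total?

Optimal: Car 63→Request R2 ($56), Car 27→Request R6 ($58), Car 58→Request R5 ($63), Car 31→Request R4 ($44), Car 44→Request R3 ($29) — total 56+58+63+44+29 = $250.
Max-entry greedy (repeatedly take the single best remaining cell) gives $229, worse by 21.
Next-best assignment: Car 63→Request R2, Car 27→Request R6, Car 58→Request R4, Car 31→Request R5, Car 44→Request R3 = $249.
Every other assignment is strictly worse.

Maximum total: $250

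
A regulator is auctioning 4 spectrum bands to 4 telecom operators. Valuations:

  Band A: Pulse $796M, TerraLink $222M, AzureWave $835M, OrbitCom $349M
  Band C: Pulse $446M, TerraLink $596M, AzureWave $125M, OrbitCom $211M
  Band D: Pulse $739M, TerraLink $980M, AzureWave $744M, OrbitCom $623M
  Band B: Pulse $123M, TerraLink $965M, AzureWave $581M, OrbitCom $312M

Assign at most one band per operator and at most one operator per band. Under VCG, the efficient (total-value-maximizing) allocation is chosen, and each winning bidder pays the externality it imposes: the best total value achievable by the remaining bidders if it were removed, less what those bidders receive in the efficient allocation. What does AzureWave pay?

Efficient allocation: Pulse→Band C ($446M), TerraLink→Band B ($965M), AzureWave→Band A ($835M), OrbitCom→Band D ($623M); total welfare W = $2869M.
AzureWave receives Band A at value $835M, so the others get W − 835 = $2034M.
Without AzureWave: best allocation of the remaining 3 bidders over all 4 bands is Pulse→Band A ($796M), TerraLink→Band B ($965M), OrbitCom→Band D ($623M), total $2384M.
VCG payment = (others' best without AzureWave) − (others' welfare with AzureWave) = 2384 − 2034 = $350M.

AzureWave pays $350M.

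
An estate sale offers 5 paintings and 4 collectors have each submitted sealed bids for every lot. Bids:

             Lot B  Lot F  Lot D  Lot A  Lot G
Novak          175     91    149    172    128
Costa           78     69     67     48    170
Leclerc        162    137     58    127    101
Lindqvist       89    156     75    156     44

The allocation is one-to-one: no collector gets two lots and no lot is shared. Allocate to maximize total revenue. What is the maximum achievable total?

Optimal: Novak→Lot A ($172), Costa→Lot G ($170), Leclerc→Lot B ($162), Lindqvist→Lot F ($156) — total 172+170+162+156 = $660.
Column-greedy (each lot in turn goes to its best remaining collector) gives $525, worse by 135.
Next-best assignment: Novak→Lot B, Costa→Lot G, Leclerc→Lot F, Lindqvist→Lot A = $638.

Maximum total: $660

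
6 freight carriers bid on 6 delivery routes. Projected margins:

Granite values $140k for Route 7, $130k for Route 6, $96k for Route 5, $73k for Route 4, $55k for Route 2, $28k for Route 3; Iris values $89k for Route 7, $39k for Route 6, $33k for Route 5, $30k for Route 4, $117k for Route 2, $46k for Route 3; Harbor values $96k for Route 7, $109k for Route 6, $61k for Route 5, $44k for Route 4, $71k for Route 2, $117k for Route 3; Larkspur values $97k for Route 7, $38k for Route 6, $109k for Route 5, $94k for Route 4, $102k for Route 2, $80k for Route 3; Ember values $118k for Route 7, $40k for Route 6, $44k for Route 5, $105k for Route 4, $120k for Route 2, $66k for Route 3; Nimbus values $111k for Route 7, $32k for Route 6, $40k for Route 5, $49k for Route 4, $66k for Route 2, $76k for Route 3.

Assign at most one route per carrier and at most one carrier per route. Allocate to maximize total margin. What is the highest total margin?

This is a one-to-one assignment (maximum-weight bipartite matching).
Optimal: Granite→Route 6 ($130k), Iris→Route 2 ($117k), Harbor→Route 3 ($117k), Larkspur→Route 5 ($109k), Ember→Route 4 ($105k), Nimbus→Route 7 ($111k) — total 130+117+117+109+105+111 = $689k.
Max-entry greedy (repeatedly take the single best remaining cell) gives $574k, worse by 115.
Swapping Ember↔Granite (Ember→Route 6 $40k, Granite→Route 4 $73k) loses 122.

Max total: $689k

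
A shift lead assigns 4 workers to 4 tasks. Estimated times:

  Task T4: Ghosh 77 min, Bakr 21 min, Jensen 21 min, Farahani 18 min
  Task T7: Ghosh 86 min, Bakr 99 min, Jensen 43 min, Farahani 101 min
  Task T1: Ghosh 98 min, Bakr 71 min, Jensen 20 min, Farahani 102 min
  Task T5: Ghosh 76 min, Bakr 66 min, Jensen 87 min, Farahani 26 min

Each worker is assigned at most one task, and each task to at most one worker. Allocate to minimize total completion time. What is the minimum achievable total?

Optimal: Ghosh→Task T7 (86 min), Bakr→Task T4 (21 min), Jensen→Task T1 (20 min), Farahani→Task T5 (26 min) — total 86+21+20+26 = 153 min.
Column-greedy (each task in turn goes to its cheapest remaining worker) gives 208 min, worse by 55.
Swapping Bakr↔Farahani (Bakr→Task T5 66 min, Farahani→Task T4 18 min) adds 37.
Checked against all permutations: 153 min is optimal.

Min total: 153 min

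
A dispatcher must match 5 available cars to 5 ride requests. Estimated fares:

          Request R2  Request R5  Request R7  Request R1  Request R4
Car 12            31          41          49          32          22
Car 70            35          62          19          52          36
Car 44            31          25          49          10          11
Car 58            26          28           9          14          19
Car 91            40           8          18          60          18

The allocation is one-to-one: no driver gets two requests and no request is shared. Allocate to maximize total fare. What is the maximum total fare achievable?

Maximum total: $221

This is the linear assignment problem.
Optimal: Car 12→Request R2 ($31), Car 70→Request R5 ($62), Car 44→Request R7 ($49), Car 58→Request R4 ($19), Car 91→Request R1 ($60) — total 31+62+49+19+60 = $221.
Column-greedy (each request in turn goes to its best remaining driver) gives $176, worse by 45.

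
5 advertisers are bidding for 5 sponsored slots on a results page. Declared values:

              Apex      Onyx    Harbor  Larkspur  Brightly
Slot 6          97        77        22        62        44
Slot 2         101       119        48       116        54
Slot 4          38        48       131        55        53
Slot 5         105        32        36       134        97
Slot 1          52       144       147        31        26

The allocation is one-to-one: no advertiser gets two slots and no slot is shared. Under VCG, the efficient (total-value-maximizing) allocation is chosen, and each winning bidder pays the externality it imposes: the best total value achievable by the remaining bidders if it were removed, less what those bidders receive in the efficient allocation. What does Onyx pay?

Onyx pays $16.

Efficient allocation: Apex→Slot 6 ($97), Onyx→Slot 1 ($144), Harbor→Slot 4 ($131), Larkspur→Slot 2 ($116), Brightly→Slot 5 ($97); total welfare W = $585.
Onyx receives Slot 1 at value $144, so the others get W − 144 = $441.
Without Onyx: best allocation of the remaining 4 bidders over all 5 slots is Apex→Slot 6 ($97), Harbor→Slot 1 ($147), Larkspur→Slot 2 ($116), Brightly→Slot 5 ($97), total $457.
VCG payment = (others' best without Onyx) − (others' welfare with Onyx) = 457 − 441 = $16.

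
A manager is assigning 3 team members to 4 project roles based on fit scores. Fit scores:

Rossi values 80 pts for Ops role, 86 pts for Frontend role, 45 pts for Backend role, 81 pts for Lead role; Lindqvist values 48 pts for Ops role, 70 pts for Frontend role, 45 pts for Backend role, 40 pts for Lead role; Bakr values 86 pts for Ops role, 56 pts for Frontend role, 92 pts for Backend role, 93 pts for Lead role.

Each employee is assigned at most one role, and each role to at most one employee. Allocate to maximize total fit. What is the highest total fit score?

Maximum total: 243 pts

Optimal: Rossi→Ops role (80 pts), Lindqvist→Frontend role (70 pts), Bakr→Lead role (93 pts) — total 80+70+93 = 243 pts.
Row-greedy (each employee in turn takes its best remaining role) gives 227 pts, worse by 16.
Checked against all permutations: 243 pts is optimal.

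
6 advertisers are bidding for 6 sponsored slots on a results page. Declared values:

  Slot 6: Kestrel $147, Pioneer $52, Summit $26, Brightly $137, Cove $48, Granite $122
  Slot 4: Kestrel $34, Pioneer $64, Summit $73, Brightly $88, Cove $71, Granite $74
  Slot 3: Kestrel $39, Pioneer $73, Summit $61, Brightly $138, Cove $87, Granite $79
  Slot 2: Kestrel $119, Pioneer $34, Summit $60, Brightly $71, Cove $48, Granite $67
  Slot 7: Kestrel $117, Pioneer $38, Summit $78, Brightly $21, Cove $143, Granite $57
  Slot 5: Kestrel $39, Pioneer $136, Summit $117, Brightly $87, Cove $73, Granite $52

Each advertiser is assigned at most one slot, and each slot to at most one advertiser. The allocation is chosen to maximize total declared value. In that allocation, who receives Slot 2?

Treat this as an assignment problem: match each advertiser to one slot.
Optimal: Kestrel→Slot 2 ($119), Pioneer→Slot 5 ($136), Summit→Slot 4 ($73), Brightly→Slot 3 ($138), Cove→Slot 7 ($143), Granite→Slot 6 ($122) — total 119+136+73+138+143+122 = $731.
Max-entry greedy (repeatedly take the single best remaining cell) gives $698, worse by 33.
Kestrel's own top slot is Slot 6 ($147), but forcing Kestrel→Slot 6 and reassigning the rest optimally gives only $704 — worse by 27.

Kestrel receives Slot 2.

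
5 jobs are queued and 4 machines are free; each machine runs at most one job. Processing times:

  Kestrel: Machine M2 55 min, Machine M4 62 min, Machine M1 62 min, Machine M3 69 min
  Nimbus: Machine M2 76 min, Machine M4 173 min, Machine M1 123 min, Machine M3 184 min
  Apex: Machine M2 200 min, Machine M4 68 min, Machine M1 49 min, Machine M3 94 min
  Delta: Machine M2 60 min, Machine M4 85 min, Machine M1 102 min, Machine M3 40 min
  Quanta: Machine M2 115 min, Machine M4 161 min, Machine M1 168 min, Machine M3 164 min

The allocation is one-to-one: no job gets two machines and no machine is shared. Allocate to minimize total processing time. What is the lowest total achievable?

Optimal: Nimbus→Machine M2 (76 min), Kestrel→Machine M4 (62 min), Apex→Machine M1 (49 min), Delta→Machine M3 (40 min) — total 76+62+49+40 = 227 min.

Min total: 227 min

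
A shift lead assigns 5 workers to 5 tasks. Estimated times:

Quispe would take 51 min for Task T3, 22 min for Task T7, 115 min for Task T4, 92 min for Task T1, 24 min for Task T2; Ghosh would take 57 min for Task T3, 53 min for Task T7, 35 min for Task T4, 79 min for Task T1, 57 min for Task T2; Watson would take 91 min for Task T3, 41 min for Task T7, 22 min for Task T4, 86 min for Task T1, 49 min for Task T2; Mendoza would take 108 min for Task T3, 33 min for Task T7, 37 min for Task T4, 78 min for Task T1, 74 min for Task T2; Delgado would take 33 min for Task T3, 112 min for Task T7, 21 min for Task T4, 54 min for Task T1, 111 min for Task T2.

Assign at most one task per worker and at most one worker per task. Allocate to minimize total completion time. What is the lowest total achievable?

Treat this as an assignment problem: match each worker to one task.
Optimal: Quispe→Task T2 (24 min), Ghosh→Task T3 (57 min), Watson→Task T4 (22 min), Mendoza→Task T7 (33 min), Delgado→Task T1 (54 min) — total 24+57+22+33+54 = 190 min.
Column-greedy (each task in turn goes to its cheapest remaining worker) gives 212 min, worse by 22.
Next-best assignment: Quispe→Task T2, Ghosh→Task T1, Watson→Task T4, Mendoza→Task T7, Delgado→Task T3 = 191 min.

Min total: 190 min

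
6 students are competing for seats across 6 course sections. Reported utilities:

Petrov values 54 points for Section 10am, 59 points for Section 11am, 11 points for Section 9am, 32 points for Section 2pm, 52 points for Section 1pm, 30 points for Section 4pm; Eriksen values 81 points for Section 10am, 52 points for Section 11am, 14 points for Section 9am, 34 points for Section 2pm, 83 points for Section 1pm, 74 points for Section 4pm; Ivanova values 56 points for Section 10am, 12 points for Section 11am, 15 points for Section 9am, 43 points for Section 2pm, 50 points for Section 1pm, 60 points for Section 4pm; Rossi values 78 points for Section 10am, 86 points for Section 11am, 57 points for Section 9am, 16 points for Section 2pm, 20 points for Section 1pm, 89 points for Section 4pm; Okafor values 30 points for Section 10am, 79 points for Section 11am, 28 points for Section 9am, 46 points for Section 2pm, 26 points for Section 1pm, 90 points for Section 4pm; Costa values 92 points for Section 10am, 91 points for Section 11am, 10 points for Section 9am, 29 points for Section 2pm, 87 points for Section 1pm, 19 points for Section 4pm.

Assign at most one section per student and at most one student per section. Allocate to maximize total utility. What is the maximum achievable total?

Optimal: Petrov→Section 11am (59 points), Eriksen→Section 1pm (83 points), Ivanova→Section 2pm (43 points), Rossi→Section 9am (57 points), Okafor→Section 4pm (90 points), Costa→Section 10am (92 points) — total 59+83+43+57+90+92 = 424 points.
Column-greedy (each section in turn goes to its best remaining student) gives 362 points, worse by 62.
Next-best assignment: Petrov→Section 10am, Eriksen→Section 1pm, Ivanova→Section 2pm, Rossi→Section 9am, Okafor→Section 4pm, Costa→Section 11am = 418 points.
Swapping Eriksen↔Petrov (Eriksen→Section 11am 52 points, Petrov→Section 1pm 52 points) loses 38.
Every other assignment is strictly worse.

Maximum total: 424 points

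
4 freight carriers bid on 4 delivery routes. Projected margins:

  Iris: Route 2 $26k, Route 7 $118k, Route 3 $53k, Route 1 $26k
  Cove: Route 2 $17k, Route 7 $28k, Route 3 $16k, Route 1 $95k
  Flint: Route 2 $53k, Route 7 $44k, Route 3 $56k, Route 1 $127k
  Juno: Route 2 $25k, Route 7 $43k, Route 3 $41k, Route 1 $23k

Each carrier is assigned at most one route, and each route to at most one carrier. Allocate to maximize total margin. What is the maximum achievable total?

This is a one-to-one assignment (maximum-weight bipartite matching).
Optimal: Iris→Route 7 ($118k), Cove→Route 1 ($95k), Flint→Route 2 ($53k), Juno→Route 3 ($41k) — total 118+95+53+41 = $307k.
Max-entry greedy (repeatedly take the single best remaining cell) gives $303k, worse by 4.
Checked against all permutations: $307k is optimal.

Maximum total: $307k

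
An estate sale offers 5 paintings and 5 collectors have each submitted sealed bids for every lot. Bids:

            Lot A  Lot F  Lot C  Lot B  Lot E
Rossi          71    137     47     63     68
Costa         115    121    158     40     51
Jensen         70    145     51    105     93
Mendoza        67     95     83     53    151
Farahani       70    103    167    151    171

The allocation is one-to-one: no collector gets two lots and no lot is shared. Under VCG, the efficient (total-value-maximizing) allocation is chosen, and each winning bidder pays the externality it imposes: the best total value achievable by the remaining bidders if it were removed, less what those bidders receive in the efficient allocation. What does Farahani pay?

Farahani pays $26.

Efficient allocation: Rossi→Lot A ($71), Costa→Lot C ($158), Jensen→Lot F ($145), Mendoza→Lot E ($151), Farahani→Lot B ($151); total welfare W = $676.
Farahani receives Lot B at value $151, so the others get W − 151 = $525.
Without Farahani: best allocation of the remaining 4 bidders over all 5 lots is Rossi→Lot F ($137), Costa→Lot C ($158), Jensen→Lot B ($105), Mendoza→Lot E ($151), total $551.
VCG payment = (others' best without Farahani) − (others' welfare with Farahani) = 551 − 525 = $26.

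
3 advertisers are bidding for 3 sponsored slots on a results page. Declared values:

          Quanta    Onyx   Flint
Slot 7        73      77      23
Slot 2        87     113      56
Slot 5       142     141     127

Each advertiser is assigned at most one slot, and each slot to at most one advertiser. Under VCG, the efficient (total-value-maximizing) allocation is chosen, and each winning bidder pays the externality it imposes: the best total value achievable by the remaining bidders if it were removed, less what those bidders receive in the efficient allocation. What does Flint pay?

Efficient allocation: Quanta→Slot 7 ($73), Onyx→Slot 2 ($113), Flint→Slot 5 ($127); total welfare W = $313.
Flint receives Slot 5 at value $127, so the others get W − 127 = $186.
Without Flint: best allocation of the remaining 2 bidders over all 3 slots is Quanta→Slot 5 ($142), Onyx→Slot 2 ($113), total $255.
VCG payment = (others' best without Flint) − (others' welfare with Flint) = 255 − 186 = $69.

Flint pays $69.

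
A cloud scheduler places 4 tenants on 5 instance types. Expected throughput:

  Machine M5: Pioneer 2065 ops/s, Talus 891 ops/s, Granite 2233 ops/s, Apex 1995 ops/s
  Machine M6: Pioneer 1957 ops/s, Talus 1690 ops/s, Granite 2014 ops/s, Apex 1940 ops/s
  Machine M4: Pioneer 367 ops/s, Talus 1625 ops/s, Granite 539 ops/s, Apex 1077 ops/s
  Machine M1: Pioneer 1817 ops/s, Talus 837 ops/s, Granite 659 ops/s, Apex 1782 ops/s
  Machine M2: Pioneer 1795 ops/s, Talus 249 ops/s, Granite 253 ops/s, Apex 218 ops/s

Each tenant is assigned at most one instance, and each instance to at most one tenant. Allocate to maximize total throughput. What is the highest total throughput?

Maximum total: 7615 ops/s

This is the linear assignment problem.
Optimal: Pioneer→Machine M1 (1817 ops/s), Talus→Machine M4 (1625 ops/s), Granite→Machine M5 (2233 ops/s), Apex→Machine M6 (1940 ops/s) — total 1817+1625+2233+1940 = 7615 ops/s.
Column-greedy (each instance in turn goes to its best remaining tenant) gives 7597 ops/s, worse by 18.
Next-best assignment: Pioneer→Machine M6, Talus→Machine M4, Granite→Machine M5, Apex→Machine M1 = 7597 ops/s.
Swapping Pioneer↔Apex (Pioneer→Machine M6 1957 ops/s, Apex→Machine M1 1782 ops/s) loses 18.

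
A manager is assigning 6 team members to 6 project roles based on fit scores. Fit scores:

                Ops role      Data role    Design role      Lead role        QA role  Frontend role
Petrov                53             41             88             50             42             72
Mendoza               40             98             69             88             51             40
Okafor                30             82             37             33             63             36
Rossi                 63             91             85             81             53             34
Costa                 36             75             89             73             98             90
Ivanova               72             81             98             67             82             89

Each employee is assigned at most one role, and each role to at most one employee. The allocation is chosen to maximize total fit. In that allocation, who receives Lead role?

Mendoza receives Lead role.

Treat this as an assignment problem: match each employee to one role.
Optimal: Petrov→Design role (88 pts), Mendoza→Lead role (88 pts), Okafor→Data role (82 pts), Rossi→Ops role (63 pts), Costa→QA role (98 pts), Ivanova→Frontend role (89 pts) — total 88+88+82+63+98+89 = 508 pts.
Row-greedy (each employee in turn takes its best remaining role) gives 492 pts, worse by 16.
Next-best assignment: Petrov→Frontend role, Mendoza→Lead role, Okafor→Data role, Rossi→Ops role, Costa→QA role, Ivanova→Design role = 501 pts.
Swapping Mendoza↔Petrov (Mendoza→Design role 69 pts, Petrov→Lead role 50 pts) loses 57.
Mendoza's own top role is Data role (98 pts), but forcing Mendoza→Data role and reassigning the rest optimally gives only 492 pts — worse by 16.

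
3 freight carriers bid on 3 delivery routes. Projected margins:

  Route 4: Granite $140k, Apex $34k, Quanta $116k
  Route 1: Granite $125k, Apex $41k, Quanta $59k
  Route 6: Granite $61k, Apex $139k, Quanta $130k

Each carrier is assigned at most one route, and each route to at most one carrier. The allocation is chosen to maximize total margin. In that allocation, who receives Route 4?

Treat this as an assignment problem: match each carrier to one route.
Optimal: Granite→Route 1 ($125k), Apex→Route 6 ($139k), Quanta→Route 4 ($116k) — total 125+139+116 = $380k.
Max-entry greedy (repeatedly take the single best remaining cell) gives $338k, worse by 42.
Next-best assignment: Granite→Route 4, Apex→Route 6, Quanta→Route 1 = $338k.
Quanta's own top route is Route 6 ($130k), but forcing Quanta→Route 6 and reassigning the rest optimally gives only $311k — worse by 69.

Quanta receives Route 4.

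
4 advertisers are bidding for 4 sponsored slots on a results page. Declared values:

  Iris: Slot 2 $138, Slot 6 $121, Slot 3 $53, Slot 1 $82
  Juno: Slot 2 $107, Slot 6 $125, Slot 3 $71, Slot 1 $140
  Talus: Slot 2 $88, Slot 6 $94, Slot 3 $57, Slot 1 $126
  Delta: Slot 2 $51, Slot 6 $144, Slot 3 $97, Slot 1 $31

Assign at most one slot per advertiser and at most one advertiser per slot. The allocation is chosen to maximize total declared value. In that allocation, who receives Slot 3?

Delta receives Slot 3.

Optimal: Iris→Slot 2 ($138), Juno→Slot 6 ($125), Talus→Slot 1 ($126), Delta→Slot 3 ($97) — total 138+125+126+97 = $486.
Column-greedy (each slot in turn goes to its best remaining advertiser) gives $479, worse by 7.
Next-best assignment: Iris→Slot 2, Juno→Slot 3, Talus→Slot 1, Delta→Slot 6 = $479.
Every other assignment is strictly worse.
Delta's own top slot is Slot 6 ($144), but forcing Delta→Slot 6 and reassigning the rest optimally gives only $479 — worse by 7.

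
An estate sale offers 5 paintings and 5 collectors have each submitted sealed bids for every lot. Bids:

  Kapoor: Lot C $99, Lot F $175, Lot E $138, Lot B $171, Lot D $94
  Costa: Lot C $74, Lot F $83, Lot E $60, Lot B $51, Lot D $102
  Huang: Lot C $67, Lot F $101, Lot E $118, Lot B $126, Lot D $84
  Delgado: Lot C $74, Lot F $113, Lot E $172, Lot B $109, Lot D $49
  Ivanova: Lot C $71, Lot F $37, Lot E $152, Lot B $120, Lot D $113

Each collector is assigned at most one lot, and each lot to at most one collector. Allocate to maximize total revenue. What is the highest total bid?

This is the linear assignment problem.
Optimal: Kapoor→Lot F ($175), Costa→Lot C ($74), Huang→Lot B ($126), Delgado→Lot E ($172), Ivanova→Lot D ($113) — total 175+74+126+172+113 = $660.
Row-greedy (each collector in turn takes its best remaining lot) gives $646, worse by 14.
Checked against all permutations: $660 is optimal.

Max total: $660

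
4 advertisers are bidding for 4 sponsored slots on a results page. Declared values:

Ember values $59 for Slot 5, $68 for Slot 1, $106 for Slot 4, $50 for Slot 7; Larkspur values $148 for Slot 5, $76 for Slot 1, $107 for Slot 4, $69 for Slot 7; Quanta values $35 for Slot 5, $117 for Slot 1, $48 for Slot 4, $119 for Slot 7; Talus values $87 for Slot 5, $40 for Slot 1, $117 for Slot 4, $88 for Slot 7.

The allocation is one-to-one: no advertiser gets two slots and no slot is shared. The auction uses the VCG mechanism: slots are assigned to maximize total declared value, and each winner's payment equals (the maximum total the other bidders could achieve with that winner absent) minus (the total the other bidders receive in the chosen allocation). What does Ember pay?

Efficient allocation: Ember→Slot 4 ($106), Larkspur→Slot 5 ($148), Quanta→Slot 1 ($117), Talus→Slot 7 ($88); total welfare W = $459.
Ember receives Slot 4 at value $106, so the others get W − 106 = $353.
Without Ember: best allocation of the remaining 3 bidders over all 4 slots is Larkspur→Slot 5 ($148), Quanta→Slot 7 ($119), Talus→Slot 4 ($117), total $384.
VCG payment = (others' best without Ember) − (others' welfare with Ember) = 384 − 353 = $31.

Ember pays $31.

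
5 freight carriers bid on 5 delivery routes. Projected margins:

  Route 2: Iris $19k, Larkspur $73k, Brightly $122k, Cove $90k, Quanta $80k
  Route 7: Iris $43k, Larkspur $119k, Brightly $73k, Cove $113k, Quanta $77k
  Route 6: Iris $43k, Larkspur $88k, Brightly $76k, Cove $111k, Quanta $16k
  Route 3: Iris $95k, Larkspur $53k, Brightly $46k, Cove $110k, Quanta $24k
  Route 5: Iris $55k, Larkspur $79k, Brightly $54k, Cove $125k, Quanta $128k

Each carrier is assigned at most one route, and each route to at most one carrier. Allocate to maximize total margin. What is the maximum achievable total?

Maximum total: $575k

This is the linear assignment problem.
Optimal: Iris→Route 3 ($95k), Larkspur→Route 7 ($119k), Brightly→Route 2 ($122k), Cove→Route 6 ($111k), Quanta→Route 5 ($128k) — total 95+119+122+111+128 = $575k.
Row-greedy (each carrier in turn takes its best remaining route) gives $477k, worse by 98.
Swapping Larkspur↔Brightly (Larkspur→Route 2 $73k, Brightly→Route 7 $73k) loses 95.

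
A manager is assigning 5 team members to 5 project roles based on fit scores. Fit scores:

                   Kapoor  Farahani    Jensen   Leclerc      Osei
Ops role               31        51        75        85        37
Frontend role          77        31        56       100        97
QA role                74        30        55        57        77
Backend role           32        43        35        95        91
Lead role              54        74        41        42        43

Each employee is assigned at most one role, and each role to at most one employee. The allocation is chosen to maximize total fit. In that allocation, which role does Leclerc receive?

Optimal: Kapoor→QA role (74 pts), Farahani→Lead role (74 pts), Jensen→Ops role (75 pts), Leclerc→Backend role (95 pts), Osei→Frontend role (97 pts) — total 74+74+75+95+97 = 415 pts.
Max-entry greedy (repeatedly take the single best remaining cell) gives 414 pts, worse by 1.
Next-best assignment: Kapoor→QA role, Farahani→Lead role, Jensen→Ops role, Leclerc→Frontend role, Osei→Backend role = 414 pts.
Leclerc's own top role is Frontend role (100 pts), but forcing Leclerc→Frontend role and reassigning the rest optimally gives only 414 pts — worse by 1.

Leclerc receives Backend role.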